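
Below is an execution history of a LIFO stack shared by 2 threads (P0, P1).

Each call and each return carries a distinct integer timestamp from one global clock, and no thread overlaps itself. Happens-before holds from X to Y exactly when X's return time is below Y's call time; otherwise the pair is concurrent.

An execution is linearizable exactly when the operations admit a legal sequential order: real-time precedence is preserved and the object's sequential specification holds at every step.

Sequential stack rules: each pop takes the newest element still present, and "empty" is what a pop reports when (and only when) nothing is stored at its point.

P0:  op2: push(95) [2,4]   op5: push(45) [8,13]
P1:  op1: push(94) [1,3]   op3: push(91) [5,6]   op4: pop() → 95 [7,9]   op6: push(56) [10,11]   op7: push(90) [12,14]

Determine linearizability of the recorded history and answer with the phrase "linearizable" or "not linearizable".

the violation lands at event 9, op4's response at time 9: events 1..8 linearize, events 1..9 do not
the 4 completed operations admit 2 real-time orders; each fails the LIFO stack replay
including or dropping the 1 pending operation (op5) in any combination fails
e.g. op1, op2, op3, op4 (pending dropped): illegal at step 4, since op4 pop() → 95 cannot apply there
e.g. op2, op1, op3, op4 (pending dropped): illegal at step 4, since op4 pop() → 95 cannot apply there

not linearizable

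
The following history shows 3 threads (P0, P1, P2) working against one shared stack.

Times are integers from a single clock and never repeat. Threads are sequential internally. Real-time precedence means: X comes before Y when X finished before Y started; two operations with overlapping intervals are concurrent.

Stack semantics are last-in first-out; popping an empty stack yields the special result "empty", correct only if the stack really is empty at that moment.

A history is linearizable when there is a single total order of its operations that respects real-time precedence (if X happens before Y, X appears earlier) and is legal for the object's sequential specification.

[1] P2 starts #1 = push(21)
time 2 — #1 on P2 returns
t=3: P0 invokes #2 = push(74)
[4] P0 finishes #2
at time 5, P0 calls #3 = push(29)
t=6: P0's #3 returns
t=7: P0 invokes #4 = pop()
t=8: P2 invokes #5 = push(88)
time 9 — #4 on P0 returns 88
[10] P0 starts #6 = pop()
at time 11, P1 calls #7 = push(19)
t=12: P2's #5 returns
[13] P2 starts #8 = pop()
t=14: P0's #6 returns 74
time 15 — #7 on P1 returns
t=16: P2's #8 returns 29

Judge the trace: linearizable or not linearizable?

a witness: #1, #2, #3, #5, #4, #8, #6, #7
1. #1 push(21), leaving stack <21>
2. #2 push(74), leaving stack <21,74>
3. #3 push(29), leaving stack <21,74,29>
4. #5 push(88), leaving stack <21,74,29,88>
5. #4 pop() → 88, leaving stack <21,74,29>
6. #8 pop() → 29, leaving stack <21,74>
7. #6 pop() → 74, leaving stack <21>
8. #7 push(19), leaving stack <21,19>

linearizable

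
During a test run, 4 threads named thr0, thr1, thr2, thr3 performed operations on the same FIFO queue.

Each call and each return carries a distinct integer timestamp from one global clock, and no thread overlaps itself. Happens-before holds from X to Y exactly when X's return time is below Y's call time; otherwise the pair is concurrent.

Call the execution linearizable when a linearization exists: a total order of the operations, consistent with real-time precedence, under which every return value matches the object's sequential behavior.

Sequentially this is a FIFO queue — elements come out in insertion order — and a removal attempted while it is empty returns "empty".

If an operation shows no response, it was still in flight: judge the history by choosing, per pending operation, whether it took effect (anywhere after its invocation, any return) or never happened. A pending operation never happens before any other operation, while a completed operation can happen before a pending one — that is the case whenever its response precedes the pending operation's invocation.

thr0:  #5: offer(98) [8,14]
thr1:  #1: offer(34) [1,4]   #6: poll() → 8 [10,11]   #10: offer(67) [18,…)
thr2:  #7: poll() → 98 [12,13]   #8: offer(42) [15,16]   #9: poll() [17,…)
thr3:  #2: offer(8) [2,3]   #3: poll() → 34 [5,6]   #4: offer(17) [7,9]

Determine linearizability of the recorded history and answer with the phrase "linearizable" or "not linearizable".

witness order: #1, #2, #3, #5, #4, #6, #7, #8
step 1: #1 offer(34) — queue <34>
step 2: #2 offer(8) — queue <34,8>
step 3: #3 poll() → 34 — queue <8>
step 4: #5 offer(98) — queue <8,98>
step 5: #4 offer(17) — queue <8,98,17>
step 6: #6 poll() → 8 — queue <98,17>
step 7: #7 poll() → 98 — queue <17>
step 8: #8 offer(42) — queue <17,42>

linearizable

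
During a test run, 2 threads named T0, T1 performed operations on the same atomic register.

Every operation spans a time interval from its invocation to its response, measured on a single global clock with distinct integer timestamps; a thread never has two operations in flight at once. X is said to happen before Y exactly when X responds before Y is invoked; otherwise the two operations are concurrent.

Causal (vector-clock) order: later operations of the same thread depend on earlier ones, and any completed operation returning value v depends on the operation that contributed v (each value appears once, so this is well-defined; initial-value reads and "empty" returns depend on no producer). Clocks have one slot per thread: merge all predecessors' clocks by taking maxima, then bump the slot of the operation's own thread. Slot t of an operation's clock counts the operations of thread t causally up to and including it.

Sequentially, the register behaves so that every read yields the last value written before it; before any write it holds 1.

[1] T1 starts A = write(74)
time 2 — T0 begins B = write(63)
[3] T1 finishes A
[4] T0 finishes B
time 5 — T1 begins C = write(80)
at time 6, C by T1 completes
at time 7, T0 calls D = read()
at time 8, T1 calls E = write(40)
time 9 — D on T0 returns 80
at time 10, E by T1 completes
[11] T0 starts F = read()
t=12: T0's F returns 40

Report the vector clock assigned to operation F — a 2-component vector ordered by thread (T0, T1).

(3, 3)

A, invoked 1, has no incoming edges; only T1's bump applies → (0, 1)
B, invoked 2, has no incoming edges; only T0's bump applies → (1, 0)
from VC(A)=(0, 1), C (invoked 5) maxes components and bumps T1 → (0, 2)
from VC(C)=(0, 2), E (invoked 8) maxes components and bumps T1 → (0, 3)
from VC(B)=(1, 0), VC(C)=(0, 2), D (invoked 7) maxes components and bumps T0 → (2, 2)
from VC(D)=(2, 2), VC(E)=(0, 3), F (invoked 11) maxes components and bumps T0 → (3, 3)
target: VC(F) = (3, 3)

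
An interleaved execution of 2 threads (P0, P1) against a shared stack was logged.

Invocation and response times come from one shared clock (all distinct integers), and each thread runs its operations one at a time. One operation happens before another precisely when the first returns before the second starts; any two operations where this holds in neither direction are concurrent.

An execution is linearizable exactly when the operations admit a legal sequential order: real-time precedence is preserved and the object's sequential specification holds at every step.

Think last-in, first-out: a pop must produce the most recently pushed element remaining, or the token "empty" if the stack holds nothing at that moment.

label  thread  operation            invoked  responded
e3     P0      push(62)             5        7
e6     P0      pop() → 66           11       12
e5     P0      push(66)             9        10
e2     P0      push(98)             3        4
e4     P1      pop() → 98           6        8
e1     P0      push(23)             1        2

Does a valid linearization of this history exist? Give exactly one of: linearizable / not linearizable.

witness order: e1, e2, e4, e3, e5, e6
step 1: e1 push(23) — stack <23>
step 2: e2 push(98) — stack <23,98>
step 3: e4 pop() → 98 — stack <23>
step 4: e3 push(62) — stack <23,62>
step 5: e5 push(66) — stack <23,62,66>
step 6: e6 pop() → 66 — stack <23,62>

linearizable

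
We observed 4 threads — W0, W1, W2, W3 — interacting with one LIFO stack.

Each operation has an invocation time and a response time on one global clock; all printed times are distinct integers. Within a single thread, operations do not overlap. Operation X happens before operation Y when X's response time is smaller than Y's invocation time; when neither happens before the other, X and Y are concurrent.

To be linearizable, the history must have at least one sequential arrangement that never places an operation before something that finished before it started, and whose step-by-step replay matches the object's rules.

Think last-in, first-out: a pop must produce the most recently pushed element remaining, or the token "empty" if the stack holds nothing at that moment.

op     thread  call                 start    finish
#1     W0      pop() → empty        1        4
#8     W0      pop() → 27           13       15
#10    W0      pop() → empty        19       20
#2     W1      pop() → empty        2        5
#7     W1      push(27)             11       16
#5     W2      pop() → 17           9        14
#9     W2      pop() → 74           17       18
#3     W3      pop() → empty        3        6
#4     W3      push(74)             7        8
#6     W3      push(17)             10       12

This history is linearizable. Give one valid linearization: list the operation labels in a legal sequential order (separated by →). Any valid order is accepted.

#1 → #2 → #3 → #4 → #6 → #5 → #7 → #8 → #9 → #10

after step 1 (#1 pop() → empty): stack <>
after step 2 (#2 pop() → empty): stack <>
after step 3 (#3 pop() → empty): stack <>
after step 4 (#4 push(74)): stack <74>
after step 5 (#6 push(17)): stack <74,17>
after step 6 (#5 pop() → 17): stack <74>
after step 7 (#7 push(27)): stack <74,27>
after step 8 (#8 pop() → 27): stack <74>
after step 9 (#9 pop() → 74): stack <>
after step 10 (#10 pop() → empty): stack <>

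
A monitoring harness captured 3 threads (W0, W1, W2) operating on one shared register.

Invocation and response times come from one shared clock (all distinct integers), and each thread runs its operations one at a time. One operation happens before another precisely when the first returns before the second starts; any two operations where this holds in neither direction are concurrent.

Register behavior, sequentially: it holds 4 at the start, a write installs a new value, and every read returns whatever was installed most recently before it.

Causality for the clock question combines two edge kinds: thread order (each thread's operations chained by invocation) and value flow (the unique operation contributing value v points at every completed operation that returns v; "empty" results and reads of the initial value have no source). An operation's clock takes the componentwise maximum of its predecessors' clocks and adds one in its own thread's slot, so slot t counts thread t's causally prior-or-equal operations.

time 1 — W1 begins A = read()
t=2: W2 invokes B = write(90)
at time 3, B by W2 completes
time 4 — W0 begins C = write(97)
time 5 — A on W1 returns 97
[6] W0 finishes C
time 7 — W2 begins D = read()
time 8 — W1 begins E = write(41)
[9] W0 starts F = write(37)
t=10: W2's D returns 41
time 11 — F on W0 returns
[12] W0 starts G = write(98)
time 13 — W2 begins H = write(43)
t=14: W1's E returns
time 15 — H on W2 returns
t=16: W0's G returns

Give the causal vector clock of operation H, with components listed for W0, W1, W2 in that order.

(1, 2, 3)

no predecessors for B (invoked 2): W2 increments from zero → (0, 0, 1)
no predecessors for C (invoked 4): W0 increments from zero → (1, 0, 0)
invoked at 1, A merges VC(C)=(1, 0, 0) and bumps W1's slot → (1, 1, 0)
invoked at 9, F merges VC(C)=(1, 0, 0) and bumps W0's slot → (2, 0, 0)
invoked at 8, E merges VC(A)=(1, 1, 0) and bumps W1's slot → (1, 2, 0)
invoked at 12, G merges VC(F)=(2, 0, 0) and bumps W0's slot → (3, 0, 0)
invoked at 7, D merges VC(B)=(0, 0, 1), VC(E)=(1, 2, 0) and bumps W2's slot → (1, 2, 2)
invoked at 13, H merges VC(D)=(1, 2, 2) and bumps W2's slot → (1, 2, 3)
target: VC(H) = (1, 2, 3)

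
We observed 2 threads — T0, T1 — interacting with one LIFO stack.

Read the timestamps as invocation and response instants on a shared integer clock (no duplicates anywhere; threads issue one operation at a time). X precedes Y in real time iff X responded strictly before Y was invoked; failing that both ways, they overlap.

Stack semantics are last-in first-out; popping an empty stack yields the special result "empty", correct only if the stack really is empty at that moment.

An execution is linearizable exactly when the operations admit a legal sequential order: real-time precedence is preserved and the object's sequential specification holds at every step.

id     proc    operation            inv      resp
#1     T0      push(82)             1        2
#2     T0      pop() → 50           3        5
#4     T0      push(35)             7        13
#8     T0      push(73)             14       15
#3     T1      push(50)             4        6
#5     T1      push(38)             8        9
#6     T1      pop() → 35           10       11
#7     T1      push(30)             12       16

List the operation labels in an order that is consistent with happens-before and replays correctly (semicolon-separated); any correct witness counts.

step 1: #1 push(82) — stack <82>
step 2: #3 push(50) — stack <82,50>
step 3: #2 pop() → 50 — stack <82>
step 4: #5 push(38) — stack <82,38>
step 5: #4 push(35) — stack <82,38,35>
step 6: #6 pop() → 35 — stack <82,38>
step 7: #7 push(30) — stack <82,38,30>
step 8: #8 push(73) — stack <82,38,30,73>

#1; #3; #2; #5; #4; #6; #7; #8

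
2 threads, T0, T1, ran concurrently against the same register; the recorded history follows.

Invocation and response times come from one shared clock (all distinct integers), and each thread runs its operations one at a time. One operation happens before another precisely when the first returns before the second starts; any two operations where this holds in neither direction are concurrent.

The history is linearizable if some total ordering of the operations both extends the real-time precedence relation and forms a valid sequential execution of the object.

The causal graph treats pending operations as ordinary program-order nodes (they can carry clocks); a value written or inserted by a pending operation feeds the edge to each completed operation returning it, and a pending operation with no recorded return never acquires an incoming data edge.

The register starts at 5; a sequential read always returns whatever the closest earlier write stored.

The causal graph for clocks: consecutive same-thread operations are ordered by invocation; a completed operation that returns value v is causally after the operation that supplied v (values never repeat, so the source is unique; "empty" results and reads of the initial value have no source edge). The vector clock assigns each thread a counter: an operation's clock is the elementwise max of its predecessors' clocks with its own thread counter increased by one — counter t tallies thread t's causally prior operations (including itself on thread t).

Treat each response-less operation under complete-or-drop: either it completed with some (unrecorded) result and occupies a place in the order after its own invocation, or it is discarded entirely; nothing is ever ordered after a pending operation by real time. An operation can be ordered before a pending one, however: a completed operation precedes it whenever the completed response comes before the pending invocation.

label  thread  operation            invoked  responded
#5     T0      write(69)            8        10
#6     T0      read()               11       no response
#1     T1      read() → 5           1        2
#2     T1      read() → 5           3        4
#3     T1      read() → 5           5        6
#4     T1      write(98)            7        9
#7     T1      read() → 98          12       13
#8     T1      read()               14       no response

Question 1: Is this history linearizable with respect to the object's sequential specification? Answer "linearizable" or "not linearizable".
one valid linearization: #1, #2, #3, #5, #4, #6, #7
1. #1 read() → 5, leaving value 5
2. #2 read() → 5, leaving value 5
3. #3 read() → 5, leaving value 5
4. #5 write(69), leaving value 69
5. #4 write(98), leaving value 98
6. #6 read() (pending, included), leaving value 98
7. #7 read() → 98, leaving value 98

linearizable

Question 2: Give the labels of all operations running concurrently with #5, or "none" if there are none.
#5 spans [8,10]; an op avoiding the whole window 8..10 is ordered, any other is concurrent
#1 [1,2]: before
#2 [3,4]: before
#3 [5,6]: before
#4 [7,9]: concurrent
#6 [11,…): after
#7 [12,13]: after
#8 [14,…): after

#4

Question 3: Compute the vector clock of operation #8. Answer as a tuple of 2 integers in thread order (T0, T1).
VC(#1, invoked at 1): no causal predecessors; +1 on T1 → (0, 1)
VC(#5, invoked at 8): no causal predecessors; +1 on T0 → (1, 0)
from VC(#1)=(0, 1), #2 (invoked 3) maxes components and bumps T1 → (0, 2)
from VC(#5)=(1, 0), #6 (invoked 11) maxes components and bumps T0 → (2, 0)
from VC(#2)=(0, 2), #3 (invoked 5) maxes components and bumps T1 → (0, 3)
from VC(#3)=(0, 3), #4 (invoked 7) maxes components and bumps T1 → (0, 4)
from VC(#4)=(0, 4), #7 (invoked 12) maxes components and bumps T1 → (0, 5)
from VC(#7)=(0, 5), #8 (invoked 14) maxes components and bumps T1 → (0, 6)
target: VC(#8) = (0, 6)

(0, 6)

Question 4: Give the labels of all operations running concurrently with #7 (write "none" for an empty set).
#7 spans [12,13]: anything still running between times 12 and 13 counts as concurrent
#1 [1,2]: before
#2 [3,4]: before
#3 [5,6]: before
#4 [7,9]: before
#5 [8,10]: before
#6 [11,…): concurrent
#8 [14,…): after

#6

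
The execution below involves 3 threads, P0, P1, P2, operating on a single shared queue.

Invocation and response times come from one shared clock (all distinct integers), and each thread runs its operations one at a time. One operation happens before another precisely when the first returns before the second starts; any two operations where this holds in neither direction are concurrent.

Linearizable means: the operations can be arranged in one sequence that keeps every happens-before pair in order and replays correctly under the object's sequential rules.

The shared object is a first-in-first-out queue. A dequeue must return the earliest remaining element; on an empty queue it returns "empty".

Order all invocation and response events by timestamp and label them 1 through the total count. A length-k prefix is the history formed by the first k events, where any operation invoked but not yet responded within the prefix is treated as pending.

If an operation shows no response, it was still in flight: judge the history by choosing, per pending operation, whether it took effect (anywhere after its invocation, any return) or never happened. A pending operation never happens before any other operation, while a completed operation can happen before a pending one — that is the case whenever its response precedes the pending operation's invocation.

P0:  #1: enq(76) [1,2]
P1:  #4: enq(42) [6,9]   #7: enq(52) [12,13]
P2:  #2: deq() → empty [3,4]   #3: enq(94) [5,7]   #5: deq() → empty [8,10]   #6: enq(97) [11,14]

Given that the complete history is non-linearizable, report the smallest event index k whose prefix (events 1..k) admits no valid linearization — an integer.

4

a valid linearization of events 1..3 exists, for instance #1:
after step 1 (#1 enq(76)): queue <76>
with event 4 included (#2 responding at time 4), all real-time-consistent orders fail
sample order #1, #2 stalls at step 2 — #2 deq() → empty has no legal effect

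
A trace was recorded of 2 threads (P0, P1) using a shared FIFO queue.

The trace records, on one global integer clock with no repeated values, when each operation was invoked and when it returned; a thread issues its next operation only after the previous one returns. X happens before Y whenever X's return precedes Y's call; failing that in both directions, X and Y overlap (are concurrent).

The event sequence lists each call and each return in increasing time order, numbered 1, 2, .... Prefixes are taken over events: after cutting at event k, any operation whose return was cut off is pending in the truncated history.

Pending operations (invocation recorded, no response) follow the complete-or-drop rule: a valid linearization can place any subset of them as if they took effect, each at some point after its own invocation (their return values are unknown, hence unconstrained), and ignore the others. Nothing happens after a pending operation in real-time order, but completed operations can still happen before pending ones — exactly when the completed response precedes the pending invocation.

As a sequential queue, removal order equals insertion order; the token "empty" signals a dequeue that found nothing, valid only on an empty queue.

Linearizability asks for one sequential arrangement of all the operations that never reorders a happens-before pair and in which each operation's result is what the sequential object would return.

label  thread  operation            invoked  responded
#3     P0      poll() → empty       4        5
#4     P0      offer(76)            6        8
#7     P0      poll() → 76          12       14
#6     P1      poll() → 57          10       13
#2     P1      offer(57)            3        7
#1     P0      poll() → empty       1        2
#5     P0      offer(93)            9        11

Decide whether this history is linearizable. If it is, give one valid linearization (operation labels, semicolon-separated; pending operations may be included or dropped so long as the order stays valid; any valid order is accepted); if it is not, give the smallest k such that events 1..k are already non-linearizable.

step 1: #1 poll() → empty — queue <>
step 2: #3 poll() → empty — queue <>
step 3: #2 offer(57) — queue <57>
step 4: #4 offer(76) — queue <57,76>
step 5: #5 offer(93) — queue <57,76,93>
step 6: #6 poll() → 57 — queue <76,93>
step 7: #7 poll() → 76 — queue <93>

linearizable — witness: #1; #3; #2; #4; #5; #6; #7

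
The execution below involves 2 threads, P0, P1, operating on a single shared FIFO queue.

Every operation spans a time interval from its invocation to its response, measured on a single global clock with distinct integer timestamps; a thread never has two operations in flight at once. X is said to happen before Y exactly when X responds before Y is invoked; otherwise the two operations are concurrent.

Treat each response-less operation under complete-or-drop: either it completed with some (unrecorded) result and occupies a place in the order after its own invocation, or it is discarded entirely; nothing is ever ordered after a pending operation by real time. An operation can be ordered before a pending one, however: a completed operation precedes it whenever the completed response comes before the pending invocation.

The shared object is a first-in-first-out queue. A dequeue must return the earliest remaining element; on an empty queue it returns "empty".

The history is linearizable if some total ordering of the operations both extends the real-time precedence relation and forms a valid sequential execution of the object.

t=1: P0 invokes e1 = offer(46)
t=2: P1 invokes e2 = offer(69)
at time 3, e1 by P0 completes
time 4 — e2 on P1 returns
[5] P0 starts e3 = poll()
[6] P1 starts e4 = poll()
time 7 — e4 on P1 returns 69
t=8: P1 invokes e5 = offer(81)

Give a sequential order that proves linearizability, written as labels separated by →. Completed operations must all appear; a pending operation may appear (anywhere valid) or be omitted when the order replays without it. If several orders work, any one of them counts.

e1 → e2 → e3 → e4

step 1: e1 offer(46) — queue <46>
step 2: e2 offer(69) — queue <46,69>
step 3: e3 poll() (pending, included) — queue <69>
step 4: e4 poll() → 69 — queue <>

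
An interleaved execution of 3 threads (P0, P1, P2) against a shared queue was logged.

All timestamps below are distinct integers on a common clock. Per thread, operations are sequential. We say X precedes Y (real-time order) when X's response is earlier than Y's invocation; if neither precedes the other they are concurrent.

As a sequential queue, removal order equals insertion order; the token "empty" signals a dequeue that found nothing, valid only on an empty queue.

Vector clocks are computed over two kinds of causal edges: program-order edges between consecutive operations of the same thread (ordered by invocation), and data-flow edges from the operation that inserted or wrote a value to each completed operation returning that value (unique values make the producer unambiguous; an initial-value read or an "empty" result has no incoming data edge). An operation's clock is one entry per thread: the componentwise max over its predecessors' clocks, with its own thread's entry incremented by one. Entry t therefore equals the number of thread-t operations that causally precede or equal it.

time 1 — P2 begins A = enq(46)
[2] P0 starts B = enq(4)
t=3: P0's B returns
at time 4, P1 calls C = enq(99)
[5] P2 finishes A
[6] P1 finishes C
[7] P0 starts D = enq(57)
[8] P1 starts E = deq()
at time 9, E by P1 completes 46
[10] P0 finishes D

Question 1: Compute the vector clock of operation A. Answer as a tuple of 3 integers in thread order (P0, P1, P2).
Answer: (0, 0, 1)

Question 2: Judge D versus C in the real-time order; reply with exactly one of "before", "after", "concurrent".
Answer: after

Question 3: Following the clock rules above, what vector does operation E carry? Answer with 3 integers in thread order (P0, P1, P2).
Answer: (0, 2, 1)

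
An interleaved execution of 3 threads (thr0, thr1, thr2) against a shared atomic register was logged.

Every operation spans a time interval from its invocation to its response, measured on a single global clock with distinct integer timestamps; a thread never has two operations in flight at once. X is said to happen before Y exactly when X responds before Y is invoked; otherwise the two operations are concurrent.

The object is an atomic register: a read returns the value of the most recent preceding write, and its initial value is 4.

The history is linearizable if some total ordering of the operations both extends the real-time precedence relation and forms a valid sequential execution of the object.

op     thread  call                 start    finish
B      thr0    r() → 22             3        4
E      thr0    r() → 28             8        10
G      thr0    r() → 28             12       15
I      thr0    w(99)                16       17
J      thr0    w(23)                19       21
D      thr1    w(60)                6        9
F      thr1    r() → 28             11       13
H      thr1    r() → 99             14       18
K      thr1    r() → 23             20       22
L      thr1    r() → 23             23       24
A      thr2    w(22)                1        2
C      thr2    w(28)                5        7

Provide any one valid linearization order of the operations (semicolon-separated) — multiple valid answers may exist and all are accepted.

A; B; D; C; E; F; G; I; H; J; K; L

1. A w(22), leaving value 22
2. B r() → 22, leaving value 22
3. D w(60), leaving value 60
4. C w(28), leaving value 28
5. E r() → 28, leaving value 28
6. F r() → 28, leaving value 28
7. G r() → 28, leaving value 28
8. I w(99), leaving value 99
9. H r() → 99, leaving value 99
10. J w(23), leaving value 23
11. K r() → 23, leaving value 23
12. L r() → 23, leaving value 23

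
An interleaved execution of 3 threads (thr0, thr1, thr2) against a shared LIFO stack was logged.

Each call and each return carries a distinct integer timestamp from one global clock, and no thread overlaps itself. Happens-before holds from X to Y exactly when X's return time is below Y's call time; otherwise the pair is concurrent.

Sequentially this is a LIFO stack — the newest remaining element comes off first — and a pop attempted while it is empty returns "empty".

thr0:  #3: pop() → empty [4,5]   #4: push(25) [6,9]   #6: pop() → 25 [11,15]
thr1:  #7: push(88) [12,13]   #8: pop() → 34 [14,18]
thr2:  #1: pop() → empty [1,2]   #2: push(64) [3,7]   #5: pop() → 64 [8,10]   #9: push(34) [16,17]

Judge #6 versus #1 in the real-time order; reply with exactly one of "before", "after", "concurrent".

after

#6 spans [11,15], #1 spans [1,2]
resp(#1)=2 < inv(#6)=11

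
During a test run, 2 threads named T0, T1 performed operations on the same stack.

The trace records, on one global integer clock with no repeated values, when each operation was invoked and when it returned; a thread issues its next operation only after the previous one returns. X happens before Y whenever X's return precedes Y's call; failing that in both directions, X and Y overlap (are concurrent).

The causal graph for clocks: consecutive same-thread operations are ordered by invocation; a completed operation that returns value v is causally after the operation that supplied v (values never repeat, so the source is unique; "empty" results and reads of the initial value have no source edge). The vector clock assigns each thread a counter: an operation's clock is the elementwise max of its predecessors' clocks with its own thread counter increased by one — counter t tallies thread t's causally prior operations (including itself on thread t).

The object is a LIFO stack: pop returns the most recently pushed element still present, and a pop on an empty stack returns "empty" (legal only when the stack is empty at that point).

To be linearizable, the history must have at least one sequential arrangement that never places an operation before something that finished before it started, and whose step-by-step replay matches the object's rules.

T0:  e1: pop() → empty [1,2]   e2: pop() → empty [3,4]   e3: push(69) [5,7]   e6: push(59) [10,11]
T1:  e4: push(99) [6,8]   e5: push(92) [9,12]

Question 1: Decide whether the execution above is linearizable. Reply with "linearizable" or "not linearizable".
witness order: e1, e2, e3, e4, e5, e6
1. e1 pop() → empty, leaving stack <>
2. e2 pop() → empty, leaving stack <>
3. e3 push(69), leaving stack <69>
4. e4 push(99), leaving stack <69,99>
5. e5 push(92), leaving stack <69,99,92>
6. e6 push(59), leaving stack <69,99,92,59>

linearizable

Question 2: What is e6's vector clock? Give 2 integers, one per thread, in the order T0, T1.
VC(e4, invoked at 6): no causal predecessors; +1 on T1 → (0, 1)
VC(e1, invoked at 1): no causal predecessors; +1 on T0 → (1, 0)
merge at e5 (invoked 9): VC(e4)=(0, 1), own-thread bump on T1 → (0, 2)
merge at e2 (invoked 3): VC(e1)=(1, 0), own-thread bump on T0 → (2, 0)
merge at e3 (invoked 5): VC(e2)=(2, 0), own-thread bump on T0 → (3, 0)
merge at e6 (invoked 10): VC(e3)=(3, 0), own-thread bump on T0 → (4, 0)
target: VC(e6) = (4, 0)

(4, 0)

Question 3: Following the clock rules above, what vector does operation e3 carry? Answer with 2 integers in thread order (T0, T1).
e4 (invocation 6): nothing precedes it; T1's component alone gives (0, 1)
e1 (invocation 1): nothing precedes it; T0's component alone gives (1, 0)
e5 (invocation 9): componentwise max over VC(e4)=(0, 1), +1 at T1, giving (0, 2)
e2 (invocation 3): componentwise max over VC(e1)=(1, 0), +1 at T0, giving (2, 0)
e3 (invocation 5): componentwise max over VC(e2)=(2, 0), +1 at T0, giving (3, 0)
e6 (invocation 10): componentwise max over VC(e3)=(3, 0), +1 at T0, giving (4, 0)
target: VC(e3) = (3, 0)

(3, 0)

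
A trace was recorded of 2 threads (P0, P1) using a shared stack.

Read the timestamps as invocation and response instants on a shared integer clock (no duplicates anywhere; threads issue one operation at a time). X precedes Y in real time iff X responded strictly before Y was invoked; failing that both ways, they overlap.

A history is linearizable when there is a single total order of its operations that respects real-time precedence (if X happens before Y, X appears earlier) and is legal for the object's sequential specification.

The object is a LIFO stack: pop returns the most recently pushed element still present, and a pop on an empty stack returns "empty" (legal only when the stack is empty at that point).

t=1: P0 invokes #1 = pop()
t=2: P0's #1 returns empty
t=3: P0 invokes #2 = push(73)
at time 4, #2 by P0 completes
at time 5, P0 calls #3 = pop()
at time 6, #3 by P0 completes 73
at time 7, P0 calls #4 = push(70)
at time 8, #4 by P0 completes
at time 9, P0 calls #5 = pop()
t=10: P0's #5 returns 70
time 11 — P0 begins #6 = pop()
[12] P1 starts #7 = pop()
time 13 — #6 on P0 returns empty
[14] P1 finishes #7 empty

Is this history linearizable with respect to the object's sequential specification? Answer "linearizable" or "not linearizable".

linearizable

one valid linearization: #1, #2, #3, #4, #5, #6, #7
1. #1 pop() → empty, leaving stack <>
2. #2 push(73), leaving stack <73>
3. #3 pop() → 73, leaving stack <>
4. #4 push(70), leaving stack <70>
5. #5 pop() → 70, leaving stack <>
6. #6 pop() → empty, leaving stack <>
7. #7 pop() → empty, leaving stack <>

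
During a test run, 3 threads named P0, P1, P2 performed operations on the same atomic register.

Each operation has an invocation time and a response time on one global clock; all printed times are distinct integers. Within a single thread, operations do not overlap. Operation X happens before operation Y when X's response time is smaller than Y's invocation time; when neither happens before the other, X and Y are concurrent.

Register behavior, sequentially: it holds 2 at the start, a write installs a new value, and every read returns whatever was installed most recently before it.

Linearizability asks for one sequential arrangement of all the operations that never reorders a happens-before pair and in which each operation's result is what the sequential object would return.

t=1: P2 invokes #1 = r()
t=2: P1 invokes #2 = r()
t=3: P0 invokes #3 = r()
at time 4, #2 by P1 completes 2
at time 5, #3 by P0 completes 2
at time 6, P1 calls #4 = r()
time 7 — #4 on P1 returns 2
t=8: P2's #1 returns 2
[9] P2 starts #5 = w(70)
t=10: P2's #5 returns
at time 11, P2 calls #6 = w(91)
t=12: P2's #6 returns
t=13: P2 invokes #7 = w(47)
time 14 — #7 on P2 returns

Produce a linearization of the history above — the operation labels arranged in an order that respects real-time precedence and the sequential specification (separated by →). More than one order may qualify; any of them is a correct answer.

#1 → #2 → #3 → #4 → #5 → #6 → #7

after step 1 (#1 r() → 2): value 2
after step 2 (#2 r() → 2): value 2
after step 3 (#3 r() → 2): value 2
after step 4 (#4 r() → 2): value 2
after step 5 (#5 w(70)): value 70
after step 6 (#6 w(91)): value 91
after step 7 (#7 w(47)): value 47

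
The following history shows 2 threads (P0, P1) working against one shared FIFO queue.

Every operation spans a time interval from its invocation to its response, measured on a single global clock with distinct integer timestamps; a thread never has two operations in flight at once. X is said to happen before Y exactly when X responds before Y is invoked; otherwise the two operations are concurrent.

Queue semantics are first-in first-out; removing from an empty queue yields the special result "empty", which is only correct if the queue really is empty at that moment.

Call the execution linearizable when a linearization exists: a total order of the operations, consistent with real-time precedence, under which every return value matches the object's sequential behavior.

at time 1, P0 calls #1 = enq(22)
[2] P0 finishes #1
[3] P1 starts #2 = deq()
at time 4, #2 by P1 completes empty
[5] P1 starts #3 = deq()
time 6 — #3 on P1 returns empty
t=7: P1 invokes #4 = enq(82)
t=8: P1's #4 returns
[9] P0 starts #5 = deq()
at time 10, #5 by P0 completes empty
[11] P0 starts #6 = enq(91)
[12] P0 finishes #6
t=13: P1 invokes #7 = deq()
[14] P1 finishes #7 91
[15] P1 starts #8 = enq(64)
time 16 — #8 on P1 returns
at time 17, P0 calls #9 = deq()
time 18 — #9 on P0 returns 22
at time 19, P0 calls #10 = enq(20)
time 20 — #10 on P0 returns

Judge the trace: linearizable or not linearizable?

through event 3 a valid linearization exists; event 4 (#2 responding at time 4) ends that
the sole real-time-consistent order of 2 completed operations fails the FIFO queue replay
take #1, #2: step 2 already fails, because #2 deq() → empty cannot occur there

not linearizable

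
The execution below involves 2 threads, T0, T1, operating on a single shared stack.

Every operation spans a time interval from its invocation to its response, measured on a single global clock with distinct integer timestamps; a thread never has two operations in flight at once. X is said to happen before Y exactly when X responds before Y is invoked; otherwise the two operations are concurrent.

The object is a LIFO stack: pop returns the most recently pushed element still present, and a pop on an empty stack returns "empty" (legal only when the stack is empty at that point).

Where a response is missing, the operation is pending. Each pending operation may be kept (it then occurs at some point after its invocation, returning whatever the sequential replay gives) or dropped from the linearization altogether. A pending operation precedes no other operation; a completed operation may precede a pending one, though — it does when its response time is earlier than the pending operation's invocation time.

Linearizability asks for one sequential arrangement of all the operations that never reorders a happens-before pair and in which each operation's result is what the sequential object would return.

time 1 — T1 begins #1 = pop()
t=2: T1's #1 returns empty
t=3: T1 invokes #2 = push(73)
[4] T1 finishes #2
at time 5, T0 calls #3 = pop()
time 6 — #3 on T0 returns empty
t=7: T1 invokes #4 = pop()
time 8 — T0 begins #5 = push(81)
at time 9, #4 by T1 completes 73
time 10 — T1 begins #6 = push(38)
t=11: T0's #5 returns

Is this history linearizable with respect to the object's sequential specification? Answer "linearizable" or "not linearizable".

cut after 5 events: linearizable; cut after 6 events (#3 responds, time 6): not linearizable
exhaustive check: the 3 completed stack ops admit one real-time order; illegal
sample order #1, #2, #3 stalls at step 3 — #3 pop() → empty has no legal effect

not linearizable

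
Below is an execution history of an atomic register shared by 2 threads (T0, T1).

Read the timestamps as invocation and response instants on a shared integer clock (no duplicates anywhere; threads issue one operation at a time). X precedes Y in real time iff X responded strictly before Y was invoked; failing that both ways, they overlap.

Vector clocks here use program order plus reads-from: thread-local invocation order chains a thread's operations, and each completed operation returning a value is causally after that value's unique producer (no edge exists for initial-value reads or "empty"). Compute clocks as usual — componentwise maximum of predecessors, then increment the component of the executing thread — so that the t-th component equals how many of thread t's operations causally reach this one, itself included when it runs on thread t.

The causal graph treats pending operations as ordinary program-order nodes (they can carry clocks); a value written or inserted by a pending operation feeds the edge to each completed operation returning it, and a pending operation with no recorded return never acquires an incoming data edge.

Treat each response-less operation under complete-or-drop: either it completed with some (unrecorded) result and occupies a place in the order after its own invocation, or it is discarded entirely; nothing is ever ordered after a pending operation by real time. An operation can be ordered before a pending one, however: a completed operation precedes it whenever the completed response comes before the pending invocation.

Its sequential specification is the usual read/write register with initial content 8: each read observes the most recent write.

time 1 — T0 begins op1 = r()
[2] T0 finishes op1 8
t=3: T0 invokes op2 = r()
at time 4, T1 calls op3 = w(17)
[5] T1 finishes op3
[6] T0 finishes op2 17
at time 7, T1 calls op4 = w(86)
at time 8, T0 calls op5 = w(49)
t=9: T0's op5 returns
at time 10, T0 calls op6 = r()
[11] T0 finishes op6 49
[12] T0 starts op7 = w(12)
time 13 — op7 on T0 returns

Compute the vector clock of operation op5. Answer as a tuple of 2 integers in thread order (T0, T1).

no predecessors for op3 (invoked 4): T1 increments from zero → (0, 1)
no predecessors for op1 (invoked 1): T0 increments from zero → (1, 0)
merge at op4 (invoked 7): VC(op3)=(0, 1), own-thread bump on T1 → (0, 2)
merge at op2 (invoked 3): VC(op1)=(1, 0), VC(op3)=(0, 1), own-thread bump on T0 → (2, 1)
merge at op5 (invoked 8): VC(op2)=(2, 1), own-thread bump on T0 → (3, 1)
merge at op6 (invoked 10): VC(op5)=(3, 1), own-thread bump on T0 → (4, 1)
merge at op7 (invoked 12): VC(op6)=(4, 1), own-thread bump on T0 → (5, 1)
target: VC(op5) = (3, 1)

(3, 1)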